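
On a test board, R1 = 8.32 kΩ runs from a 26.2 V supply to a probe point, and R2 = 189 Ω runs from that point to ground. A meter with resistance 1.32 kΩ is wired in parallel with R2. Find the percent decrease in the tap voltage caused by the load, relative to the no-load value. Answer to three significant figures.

Unloaded V = 26.2 × 189/8509 = 0.58195 V.
Loaded: R2‖R_L = 165.3 Ω, giving V = 26.2 × 165.3/8485 = 0.51048 V.
Drop = (0.58195 − 0.51048) / 0.58195 = 12.3 %.

12.3 %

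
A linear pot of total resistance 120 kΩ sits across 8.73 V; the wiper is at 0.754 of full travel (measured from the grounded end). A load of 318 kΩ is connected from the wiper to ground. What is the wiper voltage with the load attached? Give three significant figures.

V ≈ 6.15 V

The wiper splits the pot into (1−α)R = 29.52 kΩ above and αR = 90.48 kΩ below.
Lower section ‖ load = 70.44 kΩ.
V_wiper = 8.73 × 70.44/(29.52 + 70.44) = 6.15 V.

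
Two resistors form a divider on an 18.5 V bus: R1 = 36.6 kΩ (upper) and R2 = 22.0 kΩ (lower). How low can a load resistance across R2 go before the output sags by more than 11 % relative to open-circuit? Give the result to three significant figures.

R_L(min) ≈ 111 kΩ

Output resistance R_th = R1‖R2 = (36.6 × 22.0)/58.60 = 13.74 kΩ.
The fractional drop is R_th/(R_th + R_L); requiring this ≤ 0.110 gives R_L ≥ R_th(1/0.110 − 1) = 13.74 × 8.091 = 111 kΩ.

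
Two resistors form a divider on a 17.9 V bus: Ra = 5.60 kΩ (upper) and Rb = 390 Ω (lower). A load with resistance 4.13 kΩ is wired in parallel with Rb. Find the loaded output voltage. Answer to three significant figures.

The load sits in parallel with Rb: Rb‖R_L = (390 × 4130) / (390 + 4130) = 356.3 Ω.
V_out = 17.9 × 356.3 / (5600 + 356.3) = 17.9 × 356.3/5956 = 1.07 V.
(Unloaded it would have been 1.17 V.)

V_out ≈ 1.07 V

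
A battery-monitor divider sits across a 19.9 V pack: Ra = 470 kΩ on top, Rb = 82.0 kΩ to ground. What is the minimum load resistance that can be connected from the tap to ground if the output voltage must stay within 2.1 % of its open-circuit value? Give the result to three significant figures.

Output resistance R_th = Ra‖Rb = (470 × 82.0)/552.0 = 69.82 kΩ.
The fractional drop is R_th/(R_th + R_L); requiring this ≤ 0.0210 gives R_L ≥ R_th(1/0.0210 − 1) = 69.82 × 46.62 = 3.25 MΩ.

R_L(min) ≈ 3.25 MΩ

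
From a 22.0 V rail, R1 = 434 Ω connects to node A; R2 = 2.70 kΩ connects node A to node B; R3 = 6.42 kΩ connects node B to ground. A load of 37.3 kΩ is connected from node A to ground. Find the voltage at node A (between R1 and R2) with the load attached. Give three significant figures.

Below node A the series string R2+R3 = 9120 Ω sits in parallel with the 37300 Ω load: 7328 Ω.
V_A = 22.0 × 7328/(434 + 7328) = 20.8 V.

V ≈ 20.8 V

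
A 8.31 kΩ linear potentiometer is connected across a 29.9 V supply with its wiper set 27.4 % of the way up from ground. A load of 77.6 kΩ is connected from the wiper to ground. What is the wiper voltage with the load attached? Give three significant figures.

The wiper splits the pot into (1−α)R = 6.033 kΩ above and αR = 2.277 kΩ below.
Lower section ‖ load = 2.212 kΩ.
V_wiper = 29.9 × 2.212/(6.033 + 2.212) = 8.02 V.

V ≈ 8.02 V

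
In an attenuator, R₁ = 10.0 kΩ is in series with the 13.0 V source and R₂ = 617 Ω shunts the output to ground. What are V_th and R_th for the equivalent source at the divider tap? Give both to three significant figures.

V_th = 0.755 V, R_th = 581 Ω

V_th is the open-circuit tap voltage: 13.0 × 617/(10000 + 617) = 0.755 V.
With the supply zeroed, R₁ and R₂ appear in parallel from the tap: R_th = R₁‖R₂ = (10000 × 617)/10620 = 581 Ω.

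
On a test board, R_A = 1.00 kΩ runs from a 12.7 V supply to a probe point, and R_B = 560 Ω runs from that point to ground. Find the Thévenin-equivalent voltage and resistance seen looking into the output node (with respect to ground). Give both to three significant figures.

V_th is the open-circuit tap voltage: 12.7 × 560/(1000 + 560) = 4.56 V.
With the supply zeroed, R_A and R_B appear in parallel from the tap: R_th = R_A‖R_B = (1000 × 560)/1560 = 359 Ω.

V_th = 4.56 V, R_th = 359 Ω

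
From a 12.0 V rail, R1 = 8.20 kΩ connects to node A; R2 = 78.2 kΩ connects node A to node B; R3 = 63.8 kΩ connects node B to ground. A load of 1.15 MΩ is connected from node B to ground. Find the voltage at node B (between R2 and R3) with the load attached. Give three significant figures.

At node B, R3 is in parallel with the load: R3‖R_L = 60.45 kΩ.
Below node A the resistance is R2 + (R3‖R_L) = 138.6 kΩ, so V_A = 12.0 × 138.6/146.8 = 11.33 V.
Then V_B = V_A × (R3‖R_L)/(R2 + R3‖R_L) = 11.33 × 60.45/138.6 = 4.94 V.

V ≈ 4.94 V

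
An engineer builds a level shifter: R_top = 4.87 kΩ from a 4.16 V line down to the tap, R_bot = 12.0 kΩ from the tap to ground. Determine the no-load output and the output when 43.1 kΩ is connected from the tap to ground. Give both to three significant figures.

Unloaded: 2.96 V; loaded: 2.74 V

Open-circuit: V = 4.16 × 12.0/(4.87 + 12.0) = 2.96 V.
With the load, R_bot becomes R_bot‖R_L = 9.387 kΩ, so V = 4.16 × 9.387/14.26 = 2.74 V.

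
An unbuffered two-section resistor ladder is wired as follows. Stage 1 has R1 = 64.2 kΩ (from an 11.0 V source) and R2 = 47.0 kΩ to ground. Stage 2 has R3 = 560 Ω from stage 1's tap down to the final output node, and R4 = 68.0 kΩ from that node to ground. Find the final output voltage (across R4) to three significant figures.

Stage 2 presents R3+R4 = 68560 Ω as a load on stage 1's tap.
Stage 1's lower leg becomes R2‖(R3+R4) = 27880 Ω, so V_mid = 11.0 × 27880/92080 = 3.331 V.
Stage 2 is itself unloaded: V_out = V_mid × R4/(R3+R4) = 3.331 × 68000/68560 = 3.30 V.

V_out ≈ 3.30 V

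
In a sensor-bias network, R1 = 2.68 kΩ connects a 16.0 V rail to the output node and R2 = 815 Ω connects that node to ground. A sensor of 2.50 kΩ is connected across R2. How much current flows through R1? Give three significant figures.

I ≈ 4.86 mA

R2‖R_L = 614.6 Ω, so the source sees R1 + R2‖R_L = 3295 Ω.
I = 16.0 V / 3295 Ω = 4.86 mA.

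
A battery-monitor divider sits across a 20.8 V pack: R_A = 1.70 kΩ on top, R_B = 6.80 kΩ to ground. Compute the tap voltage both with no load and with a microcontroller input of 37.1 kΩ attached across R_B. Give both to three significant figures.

Open-circuit: V = 20.8 × 6.80/(1.70 + 6.80) = 16.6 V.
With the load, R_B becomes R_B‖R_L = 5.747 kΩ, so V = 20.8 × 5.747/7.447 = 16.1 V.

Unloaded: 16.6 V; loaded: 16.1 V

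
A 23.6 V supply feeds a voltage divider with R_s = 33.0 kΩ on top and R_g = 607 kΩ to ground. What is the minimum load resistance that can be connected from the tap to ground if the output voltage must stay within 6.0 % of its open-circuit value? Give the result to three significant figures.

Output resistance R_th = R_s‖R_g = (33.0 × 607)/640.0 = 31.30 kΩ.
The fractional drop is R_th/(R_th + R_L); requiring this ≤ 0.0600 gives R_L ≥ R_th(1/0.0600 − 1) = 31.30 × 15.67 = 490 kΩ.

R_L(min) ≈ 490 kΩ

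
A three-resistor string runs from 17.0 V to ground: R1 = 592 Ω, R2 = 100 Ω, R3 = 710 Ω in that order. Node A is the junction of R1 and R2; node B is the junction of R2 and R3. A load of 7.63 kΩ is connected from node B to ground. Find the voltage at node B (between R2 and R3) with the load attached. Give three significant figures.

V ≈ 8.23 V

At node B, R3 is in parallel with the load: R3‖R_L = 649.6 Ω.
Below node A the resistance is R2 + (R3‖R_L) = 749.6 Ω, so V_A = 17.0 × 749.6/1342 = 9.498 V.
Then V_B = V_A × (R3‖R_L)/(R2 + R3‖R_L) = 9.498 × 649.6/749.6 = 8.23 V.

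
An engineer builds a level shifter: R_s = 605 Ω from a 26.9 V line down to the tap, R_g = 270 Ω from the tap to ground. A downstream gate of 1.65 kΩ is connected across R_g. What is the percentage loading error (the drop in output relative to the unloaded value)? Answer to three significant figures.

The divider's output (Thévenin) resistance is R_s‖R_g = 186.7 Ω.
Fractional drop under load = R_th/(R_th + R_L) = 186.7 / (186.7 + 1650) = 0.1016.
So the output falls by 10.2 %.

10.2 %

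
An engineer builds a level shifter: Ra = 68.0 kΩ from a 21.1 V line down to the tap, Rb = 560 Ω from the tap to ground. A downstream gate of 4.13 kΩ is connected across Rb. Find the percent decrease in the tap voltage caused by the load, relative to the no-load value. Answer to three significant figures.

11.9 %

Unloaded V = 21.1 × 560/68560 = 0.17235 V.
Loaded: Rb‖R_L = 493.1 Ω, giving V = 21.1 × 493.1/68490 = 0.15191 V.
Drop = (0.17235 − 0.15191) / 0.17235 = 11.9 %.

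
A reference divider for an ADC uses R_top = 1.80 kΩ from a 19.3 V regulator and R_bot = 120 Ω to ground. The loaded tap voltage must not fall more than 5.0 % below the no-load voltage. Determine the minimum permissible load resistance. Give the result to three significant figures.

Output resistance R_th = R_top‖R_bot = (1800 × 120)/1920 = 112.5 Ω.
The fractional drop is R_th/(R_th + R_L); requiring this ≤ 0.0500 gives R_L ≥ R_th(1/0.0500 − 1) = 112.5 × 19.00 = 2.14 kΩ.

R_L(min) ≈ 2.14 kΩ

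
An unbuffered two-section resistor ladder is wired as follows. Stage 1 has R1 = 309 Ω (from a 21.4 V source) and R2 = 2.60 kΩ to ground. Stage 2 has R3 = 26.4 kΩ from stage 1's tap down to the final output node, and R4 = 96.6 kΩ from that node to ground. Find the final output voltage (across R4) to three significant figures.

Stage 2 presents R3+R4 = 123000 Ω as a load on stage 1's tap.
Stage 1's lower leg becomes R2‖(R3+R4) = 2546 Ω, so V_mid = 21.4 × 2546/2855 = 19.08 V.
Stage 2 is itself unloaded: V_out = V_mid × R4/(R3+R4) = 19.08 × 96600/123000 = 15.0 V.

V_out ≈ 15.0 V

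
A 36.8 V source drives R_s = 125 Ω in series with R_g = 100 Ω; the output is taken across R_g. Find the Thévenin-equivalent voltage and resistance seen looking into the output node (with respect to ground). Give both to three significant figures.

V_th is the open-circuit tap voltage: 36.8 × 100/(125 + 100) = 16.4 V.
With the supply zeroed, R_s and R_g appear in parallel from the tap: R_th = R_s‖R_g = (125 × 100)/225.0 = 55.6 Ω.

V_th = 16.4 V, R_th = 55.6 Ω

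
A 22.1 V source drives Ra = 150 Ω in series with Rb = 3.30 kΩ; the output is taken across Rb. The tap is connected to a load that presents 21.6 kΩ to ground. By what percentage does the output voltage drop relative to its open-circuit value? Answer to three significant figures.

0.660 %

The divider's output (Thévenin) resistance is Ra‖Rb = 143.5 Ω.
Fractional drop under load = R_th/(R_th + R_L) = 143.5 / (143.5 + 21600) = 0.006599.
So the output falls by 0.660 %.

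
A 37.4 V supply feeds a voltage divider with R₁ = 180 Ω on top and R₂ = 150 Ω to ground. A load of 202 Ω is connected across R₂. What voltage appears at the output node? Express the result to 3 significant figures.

V_out ≈ 12.1 V

The load sits in parallel with R₂: R₂‖R_L = (150 × 202) / (150 + 202) = 86.08 Ω.
V_out = 37.4 × 86.08 / (180 + 86.08) = 37.4 × 86.08/266.1 = 12.1 V.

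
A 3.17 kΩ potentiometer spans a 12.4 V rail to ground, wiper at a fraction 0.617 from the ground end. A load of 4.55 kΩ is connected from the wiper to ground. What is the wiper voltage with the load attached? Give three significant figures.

V ≈ 6.57 V

The wiper splits the pot into (1−α)R = 1.214 kΩ above and αR = 1.956 kΩ below.
Lower section ‖ load = 1.368 kΩ.
V_wiper = 12.4 × 1.368/(1.214 + 1.368) = 6.57 V.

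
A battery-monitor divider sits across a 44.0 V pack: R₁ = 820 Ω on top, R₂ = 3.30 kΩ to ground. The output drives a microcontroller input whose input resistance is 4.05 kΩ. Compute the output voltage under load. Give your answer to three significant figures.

V_out ≈ 30.3 V

The load sits in parallel with R₂: R₂‖R_L = (3300 × 4050) / (3300 + 4050) = 1818 Ω.
V_out = 44.0 × 1818 / (820 + 1818) = 44.0 × 1818/2638 = 30.3 V.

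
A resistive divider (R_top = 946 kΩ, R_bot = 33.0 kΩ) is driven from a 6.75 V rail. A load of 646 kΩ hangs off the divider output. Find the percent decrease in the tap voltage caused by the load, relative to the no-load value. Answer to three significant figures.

The divider's output (Thévenin) resistance is R_top‖R_bot = 31.89 kΩ.
Fractional drop under load = R_th/(R_th + R_L) = 31.89 / (31.89 + 646) = 0.04704.
So the output falls by 4.70 %.

4.70 %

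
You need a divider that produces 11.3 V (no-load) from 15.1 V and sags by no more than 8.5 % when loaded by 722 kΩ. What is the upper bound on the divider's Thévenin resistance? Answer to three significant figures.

R_th ≤ 67.1 kΩ

Loading drop = R_th/(R_th + R_L) ≤ 0.0850, so R_th ≤ R_L · ε/(1−ε) = 722 kΩ × 0.0850/0.9150 = 67.1 kΩ.
(Any R1, R2 with R2/(R1+R2) = 0.748 and R1‖R2 ≤ 67.1 kΩ will meet the spec.)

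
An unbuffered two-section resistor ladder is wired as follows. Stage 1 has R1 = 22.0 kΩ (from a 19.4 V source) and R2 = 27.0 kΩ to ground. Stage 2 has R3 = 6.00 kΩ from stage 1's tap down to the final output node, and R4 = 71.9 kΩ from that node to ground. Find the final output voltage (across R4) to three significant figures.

V_out ≈ 8.54 V

Stage 2 presents R3+R4 = 77.90 kΩ as a load on stage 1's tap.
Stage 1's lower leg becomes R2‖(R3+R4) = 20.05 kΩ, so V_mid = 19.4 × 20.05/42.05 = 9.250 V.
Stage 2 is itself unloaded: V_out = V_mid × R4/(R3+R4) = 9.250 × 71.9/77.90 = 8.54 V.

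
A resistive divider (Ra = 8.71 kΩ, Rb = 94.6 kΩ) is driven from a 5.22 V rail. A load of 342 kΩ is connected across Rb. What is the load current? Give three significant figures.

Rb‖R_L = 74.10 kΩ; V_out = 5.22 × 74.10/82.81 = 4.671 V.
I_L = V_out / R_L = 4.671 / 342 kΩ = 0.0137 mA.

I_L ≈ 0.0137 mA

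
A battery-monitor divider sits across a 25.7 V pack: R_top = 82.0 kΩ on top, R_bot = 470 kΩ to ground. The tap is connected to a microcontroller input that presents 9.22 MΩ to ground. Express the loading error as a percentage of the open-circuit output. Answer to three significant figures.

The divider's output (Thévenin) resistance is R_top‖R_bot = 69.82 kΩ.
Fractional drop under load = R_th/(R_th + R_L) = 69.82 / (69.82 + 9220) = 0.007516.
So the output falls by 0.752 %.

0.752 %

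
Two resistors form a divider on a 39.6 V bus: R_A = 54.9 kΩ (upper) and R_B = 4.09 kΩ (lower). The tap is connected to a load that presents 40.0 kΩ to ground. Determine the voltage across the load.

The load sits in parallel with R_B: R_B‖R_L = (4.09 × 40.0) / (4.09 + 40.0) = 3.711 kΩ.
V_out = 39.6 × 3.711 / (54.9 + 3.711) = 39.6 × 3.711/58.61 = 2.51 V.
(Unloaded it would have been 2.75 V.)

V_out ≈ 2.51 V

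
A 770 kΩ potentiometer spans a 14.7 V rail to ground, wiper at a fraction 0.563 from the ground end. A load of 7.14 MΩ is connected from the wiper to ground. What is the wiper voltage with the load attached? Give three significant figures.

The wiper splits the pot into (1−α)R = 336.5 kΩ above and αR = 433.5 kΩ below.
Lower section ‖ load = 408.7 kΩ.
V_wiper = 14.7 × 408.7/(336.5 + 408.7) = 8.06 V.

V ≈ 8.06 V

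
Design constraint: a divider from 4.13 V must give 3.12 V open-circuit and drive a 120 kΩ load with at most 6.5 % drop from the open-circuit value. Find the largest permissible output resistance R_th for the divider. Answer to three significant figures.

Loading drop = R_th/(R_th + R_L) ≤ 0.0650, so R_th ≤ R_L · ε/(1−ε) = 120 kΩ × 0.0650/0.9350 = 8.34 kΩ.

R_th ≤ 8.34 kΩ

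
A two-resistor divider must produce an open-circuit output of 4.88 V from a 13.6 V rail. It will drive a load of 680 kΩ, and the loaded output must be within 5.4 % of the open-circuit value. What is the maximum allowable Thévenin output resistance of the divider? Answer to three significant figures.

Loading drop = R_th/(R_th + R_L) ≤ 0.0540, so R_th ≤ R_L · ε/(1−ε) = 680 kΩ × 0.0540/0.9460 = 38.8 kΩ.

R_th ≤ 38.8 kΩ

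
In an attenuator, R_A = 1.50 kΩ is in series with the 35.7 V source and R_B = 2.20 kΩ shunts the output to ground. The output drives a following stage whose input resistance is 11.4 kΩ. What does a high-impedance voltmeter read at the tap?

The load sits in parallel with R_B: R_B‖R_L = (2.20 × 11.4) / (2.20 + 11.4) = 1.844 kΩ.
V_out = 35.7 × 1.844 / (1.50 + 1.844) = 35.7 × 1.844/3.344 = 19.7 V.
(Unloaded it would have been 21.2 V.)

V_out ≈ 19.7 V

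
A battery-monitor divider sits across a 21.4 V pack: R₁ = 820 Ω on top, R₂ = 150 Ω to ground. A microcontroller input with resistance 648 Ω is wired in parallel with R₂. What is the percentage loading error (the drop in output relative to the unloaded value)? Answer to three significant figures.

Unloaded V = 21.4 × 150/970.0 = 3.309 V.
Loaded: R₂‖R_L = 121.8 Ω, giving V = 21.4 × 121.8/941.8 = 2.768 V.
Drop = (3.309 − 2.768) / 3.309 = 16.4 %.

16.4 %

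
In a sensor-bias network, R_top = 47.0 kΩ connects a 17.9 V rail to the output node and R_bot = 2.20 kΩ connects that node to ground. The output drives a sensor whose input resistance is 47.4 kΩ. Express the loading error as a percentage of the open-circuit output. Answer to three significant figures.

4.25 %

The divider's output (Thévenin) resistance is R_top‖R_bot = 2.102 kΩ.
Fractional drop under load = R_th/(R_th + R_L) = 2.102 / (2.102 + 47.4) = 0.04246.
So the output falls by 4.25 %.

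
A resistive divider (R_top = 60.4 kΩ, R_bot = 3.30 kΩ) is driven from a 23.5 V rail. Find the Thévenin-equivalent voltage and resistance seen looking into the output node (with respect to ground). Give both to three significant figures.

V_th = 1.22 V, R_th = 3.13 kΩ

V_th is the open-circuit tap voltage: 23.5 × 3.30/(60.4 + 3.30) = 1.22 V.
With the supply zeroed, R_top and R_bot appear in parallel from the tap: R_th = R_top‖R_bot = (60.4 × 3.30)/63.70 = 3.13 kΩ.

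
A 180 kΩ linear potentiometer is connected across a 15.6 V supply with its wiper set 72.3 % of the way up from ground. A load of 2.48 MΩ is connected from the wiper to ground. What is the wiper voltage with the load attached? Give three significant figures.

V ≈ 11.1 V

The wiper splits the pot into (1−α)R = 49.86 kΩ above and αR = 130.1 kΩ below.
Lower section ‖ load = 123.7 kΩ.
V_wiper = 15.6 × 123.7/(49.86 + 123.7) = 11.1 V.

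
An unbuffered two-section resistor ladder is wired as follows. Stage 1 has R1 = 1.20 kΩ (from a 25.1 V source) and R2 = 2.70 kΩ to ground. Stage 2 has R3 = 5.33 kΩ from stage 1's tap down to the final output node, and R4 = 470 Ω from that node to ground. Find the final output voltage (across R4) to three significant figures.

V_out ≈ 1.23 V

Stage 2 presents R3+R4 = 5800 Ω as a load on stage 1's tap.
Stage 1's lower leg becomes R2‖(R3+R4) = 1842 Ω, so V_mid = 25.1 × 1842/3042 = 15.20 V.
Stage 2 is itself unloaded: V_out = V_mid × R4/(R3+R4) = 15.20 × 470/5800 = 1.23 V.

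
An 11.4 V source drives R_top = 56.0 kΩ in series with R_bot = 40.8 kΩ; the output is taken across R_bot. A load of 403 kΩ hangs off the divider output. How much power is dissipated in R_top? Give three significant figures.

P ≈ 0.841 mW

Total resistance from the source is R_top + (R_bot‖R_L) = 93.05 kΩ, so I = 11.4/93.05 kΩ = 0.1225 mA.
P = I²·R_top = (0.1225 mA)² × 56.0 kΩ = 0.841 mW.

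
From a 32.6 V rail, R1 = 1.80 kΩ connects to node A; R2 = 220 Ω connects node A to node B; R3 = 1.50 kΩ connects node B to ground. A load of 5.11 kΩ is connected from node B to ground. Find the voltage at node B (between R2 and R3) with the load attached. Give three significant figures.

V ≈ 11.9 V

At node B, R3 is in parallel with the load: R3‖R_L = 1160 Ω.
Below node A the resistance is R2 + (R3‖R_L) = 1380 Ω, so V_A = 32.6 × 1380/3180 = 14.14 V.
Then V_B = V_A × (R3‖R_L)/(R2 + R3‖R_L) = 14.14 × 1160/1380 = 11.9 V.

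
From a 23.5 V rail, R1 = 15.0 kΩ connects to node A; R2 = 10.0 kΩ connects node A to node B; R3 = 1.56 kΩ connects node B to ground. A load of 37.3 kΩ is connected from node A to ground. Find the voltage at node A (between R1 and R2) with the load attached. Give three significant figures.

Below node A the series string R2+R3 = 11.56 kΩ sits in parallel with the 37.3 kΩ load: 8.825 kΩ.
V_A = 23.5 × 8.825/(15.0 + 8.825) = 8.70 V.

V ≈ 8.70 V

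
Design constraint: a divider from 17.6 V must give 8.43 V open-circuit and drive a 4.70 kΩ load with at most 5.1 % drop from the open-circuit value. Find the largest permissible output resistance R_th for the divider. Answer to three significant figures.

R_th ≤ 253 Ω

Loading drop = R_th/(R_th + R_L) ≤ 0.0510, so R_th ≤ R_L · ε/(1−ε) = 4.70 kΩ × 0.0510/0.9490 = 253 Ω.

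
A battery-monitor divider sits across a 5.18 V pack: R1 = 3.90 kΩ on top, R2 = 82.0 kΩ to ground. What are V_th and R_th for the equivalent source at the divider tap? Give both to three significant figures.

V_th = 4.94 V, R_th = 3.72 kΩ

V_th is the open-circuit tap voltage: 5.18 × 82.0/(3.90 + 82.0) = 4.94 V.
With the supply zeroed, R1 and R2 appear in parallel from the tap: R_th = R1‖R2 = (3.90 × 82.0)/85.90 = 3.72 kΩ.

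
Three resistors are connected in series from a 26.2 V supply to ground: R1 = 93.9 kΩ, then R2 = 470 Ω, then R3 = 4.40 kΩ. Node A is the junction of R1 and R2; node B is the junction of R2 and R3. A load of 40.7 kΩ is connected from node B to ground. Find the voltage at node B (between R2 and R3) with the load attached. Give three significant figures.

At node B, R3 is in parallel with the load: R3‖R_L = 3971 Ω.
Below node A the resistance is R2 + (R3‖R_L) = 4441 Ω, so V_A = 26.2 × 4441/98340 = 1.183 V.
Then V_B = V_A × (R3‖R_L)/(R2 + R3‖R_L) = 1.183 × 3971/4441 = 1.06 V.

V ≈ 1.06 V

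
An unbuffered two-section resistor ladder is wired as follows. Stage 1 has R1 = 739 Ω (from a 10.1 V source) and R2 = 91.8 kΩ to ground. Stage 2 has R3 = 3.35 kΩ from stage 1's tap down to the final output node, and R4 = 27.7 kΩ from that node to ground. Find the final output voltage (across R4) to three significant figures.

Stage 2 presents R3+R4 = 31050 Ω as a load on stage 1's tap.
Stage 1's lower leg becomes R2‖(R3+R4) = 23200 Ω, so V_mid = 10.1 × 23200/23940 = 9.788 V.
Stage 2 is itself unloaded: V_out = V_mid × R4/(R3+R4) = 9.788 × 27700/31050 = 8.73 V.

V_out ≈ 8.73 V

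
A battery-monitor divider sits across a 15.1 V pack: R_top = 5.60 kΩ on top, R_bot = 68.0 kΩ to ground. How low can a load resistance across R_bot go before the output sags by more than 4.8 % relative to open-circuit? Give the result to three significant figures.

R_L(min) ≈ 103 kΩ

Output resistance R_th = R_top‖R_bot = (5.60 × 68.0)/73.60 = 5.174 kΩ.
The fractional drop is R_th/(R_th + R_L); requiring this ≤ 0.0480 gives R_L ≥ R_th(1/0.0480 − 1) = 5.174 × 19.83 = 103 kΩ.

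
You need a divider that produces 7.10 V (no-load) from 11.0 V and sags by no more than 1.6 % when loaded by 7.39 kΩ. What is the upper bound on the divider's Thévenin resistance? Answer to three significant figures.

R_th ≤ 120 Ω

Loading drop = R_th/(R_th + R_L) ≤ 0.0160, so R_th ≤ R_L · ε/(1−ε) = 7.39 kΩ × 0.0160/0.9840 = 120 Ω.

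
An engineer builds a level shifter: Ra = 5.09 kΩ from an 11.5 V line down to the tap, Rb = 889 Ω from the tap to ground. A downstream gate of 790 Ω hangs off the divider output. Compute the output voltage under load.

V_out ≈ 0.873 V

The load sits in parallel with Rb: Rb‖R_L = (889 × 790) / (889 + 790) = 418.3 Ω.
V_out = 11.5 × 418.3 / (5090 + 418.3) = 11.5 × 418.3/5508 = 0.873 V.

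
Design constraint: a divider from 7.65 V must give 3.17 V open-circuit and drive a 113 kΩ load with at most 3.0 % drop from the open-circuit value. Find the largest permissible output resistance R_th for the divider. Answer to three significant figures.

R_th ≤ 3.49 kΩ

Loading drop = R_th/(R_th + R_L) ≤ 0.0300, so R_th ≤ R_L · ε/(1−ε) = 113 kΩ × 0.0300/0.9700 = 3.49 kΩ.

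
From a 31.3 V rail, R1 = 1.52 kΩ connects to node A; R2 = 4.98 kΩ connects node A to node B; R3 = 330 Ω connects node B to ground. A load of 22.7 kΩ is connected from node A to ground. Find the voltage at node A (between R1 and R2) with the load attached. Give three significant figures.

Below node A the series string R2+R3 = 5310 Ω sits in parallel with the 22700 Ω load: 4303 Ω.
V_A = 31.3 × 4303/(1520 + 4303) = 23.1 V.

V ≈ 23.1 V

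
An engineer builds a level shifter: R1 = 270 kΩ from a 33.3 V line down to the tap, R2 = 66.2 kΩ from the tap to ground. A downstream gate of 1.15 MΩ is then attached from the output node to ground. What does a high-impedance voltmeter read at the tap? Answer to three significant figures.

The load sits in parallel with R2: R2‖R_L = (66.2 × 1150) / (66.2 + 1150) = 62.60 kΩ.
V_out = 33.3 × 62.60 / (270 + 62.60) = 33.3 × 62.60/332.6 = 6.27 V.

V_out ≈ 6.27 V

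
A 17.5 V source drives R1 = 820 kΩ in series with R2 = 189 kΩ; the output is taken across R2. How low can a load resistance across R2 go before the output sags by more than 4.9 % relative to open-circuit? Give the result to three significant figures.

R_L(min) ≈ 2.98 MΩ

Output resistance R_th = R1‖R2 = (820 × 189)/1009 = 153.6 kΩ.
The fractional drop is R_th/(R_th + R_L); requiring this ≤ 0.0490 gives R_L ≥ R_th(1/0.0490 − 1) = 153.6 × 19.41 = 2.98 MΩ.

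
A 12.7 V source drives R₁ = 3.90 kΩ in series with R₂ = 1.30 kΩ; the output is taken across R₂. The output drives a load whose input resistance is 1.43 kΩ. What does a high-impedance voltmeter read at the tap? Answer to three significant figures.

The load sits in parallel with R₂: R₂‖R_L = (1.30 × 1.43) / (1.30 + 1.43) = 0.6810 kΩ.
V_out = 12.7 × 0.6810 / (3.90 + 0.6810) = 12.7 × 0.6810/4.581 = 1.89 V.
(Unloaded it would have been 3.17 V.)

V_out ≈ 1.89 V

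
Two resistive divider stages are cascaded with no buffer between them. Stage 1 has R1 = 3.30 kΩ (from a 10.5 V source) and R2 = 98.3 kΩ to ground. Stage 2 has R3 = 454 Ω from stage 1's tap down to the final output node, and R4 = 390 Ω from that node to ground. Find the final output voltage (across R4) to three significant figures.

Stage 2 presents R3+R4 = 844.0 Ω as a load on stage 1's tap.
Stage 1's lower leg becomes R2‖(R3+R4) = 836.8 Ω, so V_mid = 10.5 × 836.8/4137 = 2.124 V.
Stage 2 is itself unloaded: V_out = V_mid × R4/(R3+R4) = 2.124 × 390/844.0 = 0.981 V.

V_out ≈ 0.981 V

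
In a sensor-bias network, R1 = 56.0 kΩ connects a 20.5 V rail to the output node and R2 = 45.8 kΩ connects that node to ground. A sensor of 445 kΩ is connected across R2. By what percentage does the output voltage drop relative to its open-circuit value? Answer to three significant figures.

The divider's output (Thévenin) resistance is R1‖R2 = 25.19 kΩ.
Fractional drop under load = R_th/(R_th + R_L) = 25.19 / (25.19 + 445) = 0.05358.
So the output falls by 5.36 %.

5.36 %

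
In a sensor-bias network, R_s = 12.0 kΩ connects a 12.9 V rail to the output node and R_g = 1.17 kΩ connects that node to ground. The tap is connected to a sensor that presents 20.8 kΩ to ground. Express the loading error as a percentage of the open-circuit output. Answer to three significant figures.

The divider's output (Thévenin) resistance is R_s‖R_g = 1.066 kΩ.
Fractional drop under load = R_th/(R_th + R_L) = 1.066 / (1.066 + 20.8) = 0.04875.
So the output falls by 4.88 %.

4.88 %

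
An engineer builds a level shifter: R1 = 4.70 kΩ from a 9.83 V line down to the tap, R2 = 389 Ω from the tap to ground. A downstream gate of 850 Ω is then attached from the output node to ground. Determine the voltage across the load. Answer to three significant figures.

V_out ≈ 0.528 V

The load sits in parallel with R2: R2‖R_L = (389 × 850) / (389 + 850) = 266.9 Ω.
V_out = 9.83 × 266.9 / (4700 + 266.9) = 9.83 × 266.9/4967 = 0.528 V.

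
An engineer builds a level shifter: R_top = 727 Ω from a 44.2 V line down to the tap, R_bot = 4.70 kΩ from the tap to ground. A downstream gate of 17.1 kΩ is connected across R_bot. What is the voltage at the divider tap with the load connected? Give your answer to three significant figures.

V_out ≈ 36.9 V

The load sits in parallel with R_bot: R_bot‖R_L = (4700 × 17100) / (4700 + 17100) = 3687 Ω.
V_out = 44.2 × 3687 / (727 + 3687) = 44.2 × 3687/4414 = 36.9 V.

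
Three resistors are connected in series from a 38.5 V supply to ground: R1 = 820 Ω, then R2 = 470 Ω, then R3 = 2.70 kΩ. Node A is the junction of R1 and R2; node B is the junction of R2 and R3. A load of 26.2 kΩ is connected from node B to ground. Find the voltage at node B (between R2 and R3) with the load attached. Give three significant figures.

At node B, R3 is in parallel with the load: R3‖R_L = 2448 Ω.
Below node A the resistance is R2 + (R3‖R_L) = 2918 Ω, so V_A = 38.5 × 2918/3738 = 30.05 V.
Then V_B = V_A × (R3‖R_L)/(R2 + R3‖R_L) = 30.05 × 2448/2918 = 25.2 V.

V ≈ 25.2 V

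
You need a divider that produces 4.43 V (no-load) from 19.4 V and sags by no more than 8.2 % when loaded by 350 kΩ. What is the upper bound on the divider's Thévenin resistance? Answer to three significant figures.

R_th ≤ 31.3 kΩ

Loading drop = R_th/(R_th + R_L) ≤ 0.0820, so R_th ≤ R_L · ε/(1−ε) = 350 kΩ × 0.0820/0.9180 = 31.3 kΩ.
(Any R1, R2 with R2/(R1+R2) = 0.228 and R1‖R2 ≤ 31.3 kΩ will meet the spec.)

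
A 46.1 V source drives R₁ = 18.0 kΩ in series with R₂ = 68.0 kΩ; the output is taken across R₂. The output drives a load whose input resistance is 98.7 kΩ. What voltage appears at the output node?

The load sits in parallel with R₂: R₂‖R_L = (68.0 × 98.7) / (68.0 + 98.7) = 40.26 kΩ.
V_out = 46.1 × 40.26 / (18.0 + 40.26) = 46.1 × 40.26/58.26 = 31.9 V.
(Unloaded it would have been 36.5 V.)

V_out ≈ 31.9 V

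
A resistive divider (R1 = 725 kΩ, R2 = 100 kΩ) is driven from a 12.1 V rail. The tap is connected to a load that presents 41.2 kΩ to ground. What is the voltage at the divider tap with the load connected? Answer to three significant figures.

V_out ≈ 0.468 V

The load sits in parallel with R2: R2‖R_L = (100 × 41.2) / (100 + 41.2) = 29.18 kΩ.
V_out = 12.1 × 29.18 / (725 + 29.18) = 12.1 × 29.18/754.2 = 0.468 V.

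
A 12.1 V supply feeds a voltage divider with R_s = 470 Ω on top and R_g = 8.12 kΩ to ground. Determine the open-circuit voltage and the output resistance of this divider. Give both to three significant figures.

V_th is the open-circuit tap voltage: 12.1 × 8120/(470 + 8120) = 11.4 V.
With the supply zeroed, R_s and R_g appear in parallel from the tap: R_th = R_s‖R_g = (470 × 8120)/8590 = 444 Ω.

V_th = 11.4 V, R_th = 444 Ω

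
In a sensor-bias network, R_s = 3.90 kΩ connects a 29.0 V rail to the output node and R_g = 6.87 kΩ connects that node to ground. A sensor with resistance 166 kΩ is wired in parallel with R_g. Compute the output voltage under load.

V_out ≈ 18.2 V

The load sits in parallel with R_g: R_g‖R_L = (6.87 × 166) / (6.87 + 166) = 6.597 kΩ.
V_out = 29.0 × 6.597 / (3.90 + 6.597) = 29.0 × 6.597/10.50 = 18.2 V.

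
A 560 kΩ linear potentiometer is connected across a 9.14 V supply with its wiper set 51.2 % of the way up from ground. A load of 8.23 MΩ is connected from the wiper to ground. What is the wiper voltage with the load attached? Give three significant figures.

V ≈ 4.60 V

The wiper splits the pot into (1−α)R = 273.3 kΩ above and αR = 286.7 kΩ below.
Lower section ‖ load = 277.1 kΩ.
V_wiper = 9.14 × 277.1/(273.3 + 277.1) = 4.60 V.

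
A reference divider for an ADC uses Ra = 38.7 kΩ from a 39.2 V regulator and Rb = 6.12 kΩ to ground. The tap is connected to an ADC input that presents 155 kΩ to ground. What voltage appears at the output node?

V_out ≈ 5.18 V

The load sits in parallel with Rb: Rb‖R_L = (6.12 × 155) / (6.12 + 155) = 5.888 kΩ.
V_out = 39.2 × 5.888 / (38.7 + 5.888) = 39.2 × 5.888/44.59 = 5.18 V.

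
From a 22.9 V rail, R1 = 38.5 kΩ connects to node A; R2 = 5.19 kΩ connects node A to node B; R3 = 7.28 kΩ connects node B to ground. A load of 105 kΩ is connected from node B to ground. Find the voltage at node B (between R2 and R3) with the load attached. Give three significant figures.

V ≈ 3.09 V

At node B, R3 is in parallel with the load: R3‖R_L = 6.808 kΩ.
Below node A the resistance is R2 + (R3‖R_L) = 12.00 kΩ, so V_A = 22.9 × 12.00/50.50 = 5.441 V.
Then V_B = V_A × (R3‖R_L)/(R2 + R3‖R_L) = 5.441 × 6.808/12.00 = 3.09 V.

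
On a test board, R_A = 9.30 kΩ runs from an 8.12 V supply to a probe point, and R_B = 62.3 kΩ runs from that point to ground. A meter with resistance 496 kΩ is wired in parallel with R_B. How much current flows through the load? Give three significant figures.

I_L ≈ 0.0140 mA

R_B‖R_L = 55.35 kΩ; V_out = 8.12 × 55.35/64.65 = 6.952 V.
I_L = V_out / R_L = 6.952 / 496 kΩ = 0.0140 mA.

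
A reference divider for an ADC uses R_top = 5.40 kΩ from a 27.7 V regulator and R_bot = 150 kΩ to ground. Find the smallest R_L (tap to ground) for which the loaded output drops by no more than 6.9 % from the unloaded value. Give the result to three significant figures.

R_L(min) ≈ 70.3 kΩ

Output resistance R_th = R_top‖R_bot = (5.40 × 150)/155.4 = 5.212 kΩ.
The fractional drop is R_th/(R_th + R_L); requiring this ≤ 0.0690 gives R_L ≥ R_th(1/0.0690 − 1) = 5.212 × 13.49 = 70.3 kΩ.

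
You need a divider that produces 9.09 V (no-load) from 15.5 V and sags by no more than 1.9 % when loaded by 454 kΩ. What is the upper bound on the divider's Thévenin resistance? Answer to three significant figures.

R_th ≤ 8.79 kΩ

Loading drop = R_th/(R_th + R_L) ≤ 0.0190, so R_th ≤ R_L · ε/(1−ε) = 454 kΩ × 0.0190/0.9810 = 8.79 kΩ.
(Any R1, R2 with R2/(R1+R2) = 0.586 and R1‖R2 ≤ 8.79 kΩ will meet the spec.)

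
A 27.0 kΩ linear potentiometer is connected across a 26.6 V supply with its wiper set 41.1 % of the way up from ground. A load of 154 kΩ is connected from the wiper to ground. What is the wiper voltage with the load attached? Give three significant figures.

V ≈ 10.5 V

The wiper splits the pot into (1−α)R = 15.90 kΩ above and αR = 11.10 kΩ below.
Lower section ‖ load = 10.35 kΩ.
V_wiper = 26.6 × 10.35/(15.90 + 10.35) = 10.5 V.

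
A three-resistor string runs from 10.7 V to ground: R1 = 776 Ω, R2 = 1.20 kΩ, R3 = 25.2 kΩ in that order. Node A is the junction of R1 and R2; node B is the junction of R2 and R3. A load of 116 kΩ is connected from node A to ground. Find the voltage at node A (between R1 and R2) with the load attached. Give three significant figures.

Below node A the series string R2+R3 = 26400 Ω sits in parallel with the 116000 Ω load: 21510 Ω.
V_A = 10.7 × 21510/(776 + 21510) = 10.3 V.

V ≈ 10.3 V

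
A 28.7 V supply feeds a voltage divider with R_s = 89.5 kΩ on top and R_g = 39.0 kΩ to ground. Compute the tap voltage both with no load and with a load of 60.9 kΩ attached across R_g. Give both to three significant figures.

Unloaded: 8.71 V; loaded: 6.02 V

Open-circuit: V = 28.7 × 39.0/(89.5 + 39.0) = 8.71 V.
With the load, R_g becomes R_g‖R_L = 23.77 kΩ, so V = 28.7 × 23.77/113.3 = 6.02 V.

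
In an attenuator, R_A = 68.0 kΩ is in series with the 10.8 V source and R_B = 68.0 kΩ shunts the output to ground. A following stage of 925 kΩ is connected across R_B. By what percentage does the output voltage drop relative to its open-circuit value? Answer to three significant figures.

The divider's output (Thévenin) resistance is R_A‖R_B = 34.00 kΩ.
Fractional drop under load = R_th/(R_th + R_L) = 34.00 / (34.00 + 925) = 0.03545.
So the output falls by 3.55 %.

3.55 %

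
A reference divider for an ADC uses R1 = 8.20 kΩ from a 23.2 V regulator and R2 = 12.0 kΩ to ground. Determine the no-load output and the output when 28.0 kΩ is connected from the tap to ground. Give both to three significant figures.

Unloaded: 13.8 V; loaded: 11.7 V

Open-circuit: V = 23.2 × 12.0/(8.20 + 12.0) = 13.8 V.
With the load, R2 becomes R2‖R_L = 8.400 kΩ, so V = 23.2 × 8.400/16.60 = 11.7 V.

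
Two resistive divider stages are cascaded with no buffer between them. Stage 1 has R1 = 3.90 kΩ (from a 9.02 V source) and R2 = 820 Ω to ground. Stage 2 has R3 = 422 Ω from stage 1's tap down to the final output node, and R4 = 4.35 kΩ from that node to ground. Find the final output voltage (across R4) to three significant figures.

Stage 2 presents R3+R4 = 4772 Ω as a load on stage 1's tap.
Stage 1's lower leg becomes R2‖(R3+R4) = 699.8 Ω, so V_mid = 9.02 × 699.8/4600 = 1.372 V.
Stage 2 is itself unloaded: V_out = V_mid × R4/(R3+R4) = 1.372 × 4350/4772 = 1.25 V.

V_out ≈ 1.25 V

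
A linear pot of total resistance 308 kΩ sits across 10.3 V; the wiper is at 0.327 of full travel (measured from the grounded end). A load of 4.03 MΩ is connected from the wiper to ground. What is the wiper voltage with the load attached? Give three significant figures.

The wiper splits the pot into (1−α)R = 207.3 kΩ above and αR = 100.7 kΩ below.
Lower section ‖ load = 98.26 kΩ.
V_wiper = 10.3 × 98.26/(207.3 + 98.26) = 3.31 V.

V ≈ 3.31 V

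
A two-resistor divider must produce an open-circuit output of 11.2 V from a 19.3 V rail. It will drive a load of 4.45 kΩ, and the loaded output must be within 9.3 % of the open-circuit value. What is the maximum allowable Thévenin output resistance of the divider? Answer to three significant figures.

Loading drop = R_th/(R_th + R_L) ≤ 0.0930, so R_th ≤ R_L · ε/(1−ε) = 4.45 kΩ × 0.0930/0.9070 = 456 Ω.
(Any R1, R2 with R2/(R1+R2) = 0.580 and R1‖R2 ≤ 456 Ω will meet the spec.)

R_th ≤ 456 Ω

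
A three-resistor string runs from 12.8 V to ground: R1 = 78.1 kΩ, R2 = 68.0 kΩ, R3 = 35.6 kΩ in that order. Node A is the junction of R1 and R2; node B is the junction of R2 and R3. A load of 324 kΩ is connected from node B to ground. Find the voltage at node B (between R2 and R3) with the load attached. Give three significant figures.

V ≈ 2.30 V

At node B, R3 is in parallel with the load: R3‖R_L = 32.08 kΩ.
Below node A the resistance is R2 + (R3‖R_L) = 100.1 kΩ, so V_A = 12.8 × 100.1/178.2 = 7.189 V.
Then V_B = V_A × (R3‖R_L)/(R2 + R3‖R_L) = 7.189 × 32.08/100.1 = 2.30 V.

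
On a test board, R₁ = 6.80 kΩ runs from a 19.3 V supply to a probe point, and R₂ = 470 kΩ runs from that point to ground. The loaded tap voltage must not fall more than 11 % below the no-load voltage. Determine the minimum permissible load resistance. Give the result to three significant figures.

Output resistance R_th = R₁‖R₂ = (6.80 × 470)/476.8 = 6.703 kΩ.
The fractional drop is R_th/(R_th + R_L); requiring this ≤ 0.110 gives R_L ≥ R_th(1/0.110 − 1) = 6.703 × 8.091 = 54.2 kΩ.

R_L(min) ≈ 54.2 kΩ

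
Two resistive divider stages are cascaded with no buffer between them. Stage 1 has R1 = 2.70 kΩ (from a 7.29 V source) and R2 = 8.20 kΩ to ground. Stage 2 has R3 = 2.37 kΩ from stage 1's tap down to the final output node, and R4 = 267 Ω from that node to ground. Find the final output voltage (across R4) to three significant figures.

Stage 2 presents R3+R4 = 2637 Ω as a load on stage 1's tap.
Stage 1's lower leg becomes R2‖(R3+R4) = 1995 Ω, so V_mid = 7.29 × 1995/4695 = 3.098 V.
Stage 2 is itself unloaded: V_out = V_mid × R4/(R3+R4) = 3.098 × 267/2637 = 0.314 V.

V_out ≈ 0.314 V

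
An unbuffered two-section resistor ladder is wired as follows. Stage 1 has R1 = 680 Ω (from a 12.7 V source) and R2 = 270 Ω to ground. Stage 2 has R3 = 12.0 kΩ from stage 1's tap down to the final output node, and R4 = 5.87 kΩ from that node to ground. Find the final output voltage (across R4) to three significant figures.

V_out ≈ 1.17 V

Stage 2 presents R3+R4 = 17870 Ω as a load on stage 1's tap.
Stage 1's lower leg becomes R2‖(R3+R4) = 266.0 Ω, so V_mid = 12.7 × 266.0/946.0 = 3.571 V.
Stage 2 is itself unloaded: V_out = V_mid × R4/(R3+R4) = 3.571 × 5870/17870 = 1.17 V.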